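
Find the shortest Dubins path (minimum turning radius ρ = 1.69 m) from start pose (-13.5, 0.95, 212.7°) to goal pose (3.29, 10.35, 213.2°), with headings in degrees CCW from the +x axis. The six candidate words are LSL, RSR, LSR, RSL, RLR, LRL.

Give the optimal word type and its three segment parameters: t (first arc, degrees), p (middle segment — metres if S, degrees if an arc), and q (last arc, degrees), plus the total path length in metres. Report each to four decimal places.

RSR: t = 183.4603°, p = 19.2275 m, q = 176.0397°, L = 29.8314 m

Let ψ = atan2(Δy, Δx) = atan2(9.40, 16.79) = 29.2426° be the start→goal bearing.
Normalize: d = |goal − start| / ρ = 19.242248/1.69 = 11.385945, α = (θ_start − ψ) mod 360° = 183.4574° = 3.201936 rad, β = (θ_goal − ψ) mod 360° = 183.9574° = 3.210662 rad.
Common terms: sin α = -0.060307, cos α = -0.998180, sin β = -0.069015, cos β = -0.997616, cos(α−β) = 0.999962, d² = 129.639754. Work in radians in the unit-radius frame; every candidate has L = ρ·(t + p + q).
LSL: p² = 2 + d² − 2cos(α−β) + 2d(sin α − sin β) = 129.838135; p = √p² = 11.394654; φ = atan2(cos β − cos α, d + sin α − sin β) = 0.000050 rad; t = (φ − α) mod 2π = 3.081299 rad, q = (β − φ) mod 2π = 3.210613 rad → L = 1.69·(3.081299 + 11.394654 + 3.210613) = 1.69·17.686566 = 29.890296 m
RSR: p² = 2 + d² − 2cos(α−β) + 2d(sin β − sin α) = 129.441524; p = √p² = 11.377237; φ = atan2(cos α − cos β, d − sin α + sin β) = -0.000050 rad; t = (α − φ) mod 2π = 3.201985 rad, q = (φ − β) mod 2π = 3.072473 rad → L = 1.69·(3.201985 + 11.377237 + 3.072473) = 1.69·17.651696 = 29.831366 m
LSR: p² = d² − 2 + 2cos(α−β) + 2d(sin α + sin β) = 126.694783; p = √p² = 11.255878; φ = atan2(−cos α − cos β, d + sin α + sin β) − atan2(−2, p) = 0.351326 rad; t = (φ − α) mod 2π = 3.432575 rad, q = (φ − β) mod 2π = 3.423849 rad → L = 1.69·(3.432575 + 11.255878 + 3.423849) = 1.69·18.112302 = 30.609790 m
RSL: p² = d² − 2 + 2cos(α−β) − 2d(sin α + sin β) = 132.584572; p = √p² = 11.514537; φ = atan2(cos α + cos β, d − sin α − sin β) − atan2(2, p) = -0.343590 rad; t = (α − φ) mod 2π = 3.545526 rad, q = (β − φ) mod 2π = 3.554253 rad → L = 1.69·(3.545526 + 11.514537 + 3.554253) = 1.69·18.614316 = 31.458194 m
RLR: c = (6 − d² + 2cos(α−β) + 2d(sin α − sin β))/8 = -15.180190, |c| > 1 → infeasible
LRL: c = (6 − d² + 2cos(α−β) − 2d(sin α − sin β))/8 = -15.229767, |c| > 1 → infeasible
Shortest: RSR with L = 29.831366 m ≈ 29.8314 m
Convert RSR to answer units (arcs ×180/π): t = 3.201985·180/π = 183.4603°, p = ρ·p = 1.69·11.377237 = 19.2275 m, q = 3.072473·180/π = 176.0397°, L = 29.8314 m.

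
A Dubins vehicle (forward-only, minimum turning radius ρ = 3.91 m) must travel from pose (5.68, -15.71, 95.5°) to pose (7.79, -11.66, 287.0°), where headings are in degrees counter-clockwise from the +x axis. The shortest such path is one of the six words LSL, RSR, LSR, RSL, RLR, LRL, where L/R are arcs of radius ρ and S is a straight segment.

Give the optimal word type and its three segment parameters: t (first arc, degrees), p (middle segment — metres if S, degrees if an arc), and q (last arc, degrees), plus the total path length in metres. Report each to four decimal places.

LRL: t = 68.4115°, p = 268.3193°, q = 31.4079°, L = 25.1227 m

Let ψ = atan2(Δy, Δx) = atan2(4.05, 2.11) = 62.4810° be the start→goal bearing.
Normalize: d = |goal − start| / ρ = 4.566684/3.91 = 1.167950, α = (θ_start − ψ) mod 360° = 33.0190° = 0.576290 rad, β = (θ_goal − ψ) mod 360° = 224.5190° = 3.918595 rad.
Common terms: sin α = 0.544916, cos α = 0.838490, sin β = -0.701145, cos β = -0.713019, cos(α−β) = -0.979925, d² = 1.364107. Work in radians in the unit-radius frame; every candidate has L = ρ·(t + p + q).
LSL: p² = 2 + d² − 2cos(α−β) + 2d(sin α − sin β) = 8.234631; p = √p² = 2.869605; φ = atan2(cos β − cos α, d + sin α − sin β) = -0.571233 rad; t = (φ − α) mod 2π = 5.135663 rad, q = (β − φ) mod 2π = 4.489828 rad → L = 3.91·(5.135663 + 2.869605 + 4.489828) = 3.91·12.495096 = 48.855824 m
RSR: p² = 2 + d² − 2cos(α−β) + 2d(sin β − sin α) = 2.413281; p = √p² = 1.553474; φ = atan2(cos α − cos β, d − sin α + sin β) = 1.621100 rad; t = (α − φ) mod 2π = 5.238375 rad, q = (φ − β) mod 2π = 3.985690 rad → L = 3.91·(5.238375 + 1.553474 + 3.985690) = 3.91·10.777539 = 42.140177 m
LSR: p² = d² − 2 + 2cos(α−β) + 2d(sin α + sin β) = -2.960677 < 0 → infeasible
RSL: p² = d² − 2 + 2cos(α−β) − 2d(sin α + sin β) = -2.230808 < 0 → infeasible
RLR: c = (6 − d² + 2cos(α−β) + 2d(sin α − sin β))/8 = 0.698340; p = 2π − arccos c = 5.485464 rad; φ = atan2(cos α − cos β, d − sin α + sin β) = 1.621100 rad; t = (α − φ + p/2) mod 2π = 1.697922 rad, q = (α − β − t + p) mod 2π = 0.445237 rad → L = 3.91·(1.697922 + 5.485464 + 0.445237) = 3.91·7.628623 = 29.827918 m
LRL: c = (6 − d² + 2cos(α−β) − 2d(sin α − sin β))/8 = -0.029329; p = 2π − arccos c = 4.683056 rad; φ = atan2(cos β − cos α, d + sin α − sin β) = -0.571233 rad; t = (φ − α + p/2) mod 2π = 1.194005 rad, q = (β − α − t + p) mod 2π = 0.548171 rad → L = 3.91·(1.194005 + 4.683056 + 0.548171) = 3.91·6.425232 = 25.122657 m
Shortest: LRL with L = 25.122657 m ≈ 25.1227 m
Convert LRL to answer units (arcs ×180/π): t = 1.194005·180/π = 68.4115°, p = 4.683056·180/π = 268.3193°, q = 0.548171·180/π = 31.4079°, L = 25.1227 m.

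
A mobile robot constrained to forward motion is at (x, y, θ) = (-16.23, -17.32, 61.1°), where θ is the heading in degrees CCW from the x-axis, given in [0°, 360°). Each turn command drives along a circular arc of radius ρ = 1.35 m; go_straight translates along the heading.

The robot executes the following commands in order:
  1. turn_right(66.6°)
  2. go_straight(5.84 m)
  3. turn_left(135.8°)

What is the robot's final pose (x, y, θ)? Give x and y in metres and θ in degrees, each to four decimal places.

set_pose: (x, y, θ) = (-16.2300, -17.3200, 61.1000°), ρ = 1.35
turn_right(66.6°): centre at ρ to the right, rotate −66.6° → (-14.9187, -16.6286, -5.5000° ≡ 354.5000°)
go_straight(5.84): x += 5.84·cos θ, y += 5.84·sin θ → (-9.1056, -17.1884, 354.5000°)
turn_left(135.8°): centre at ρ to the left, rotate +135.8° → (-7.9466, -14.9714, 490.3000° ≡ 130.3000°)

(-7.9466, -14.9714, 130.3000°)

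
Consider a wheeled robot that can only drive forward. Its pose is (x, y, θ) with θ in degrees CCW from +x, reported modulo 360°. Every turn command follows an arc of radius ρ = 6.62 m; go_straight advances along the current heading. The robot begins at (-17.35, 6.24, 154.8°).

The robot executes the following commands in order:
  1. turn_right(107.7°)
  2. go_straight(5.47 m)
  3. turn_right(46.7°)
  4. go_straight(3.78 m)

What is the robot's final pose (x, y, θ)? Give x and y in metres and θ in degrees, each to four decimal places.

set_pose: (x, y, θ) = (-17.3500, 6.2400, 154.8000°), ρ = 6.62
turn_right(107.7°): centre at ρ to the right, rotate −107.7° → (-19.3808, 16.7363, 47.1000°)
go_straight(5.47): x += 5.47·cos θ, y += 5.47·sin θ → (-15.6572, 20.7433, 47.1000°)
turn_right(46.7°): centre at ρ to the right, rotate −46.7° → (-10.8540, 22.8568, 0.4000°)
go_straight(3.78): x += 3.78·cos θ, y += 3.78·sin θ → (-7.0741, 22.8832, 0.4000°)

(-7.0741, 22.8832, 0.4000°)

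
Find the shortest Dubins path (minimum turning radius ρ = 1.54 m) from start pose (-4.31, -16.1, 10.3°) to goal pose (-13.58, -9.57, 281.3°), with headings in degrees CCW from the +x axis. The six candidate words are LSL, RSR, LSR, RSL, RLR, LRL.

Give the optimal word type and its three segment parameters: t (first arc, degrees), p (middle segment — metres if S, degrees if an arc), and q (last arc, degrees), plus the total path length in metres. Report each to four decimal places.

LSL: t = 134.3121°, p = 9.1806 m, q = 136.6879°, L = 16.4646 m

Let ψ = atan2(Δy, Δx) = atan2(6.53, -9.27) = 144.8383° be the start→goal bearing.
Normalize: d = |goal − start| / ρ = 11.339039/1.54 = 7.363012, α = (θ_start − ψ) mod 360° = 225.4617° = 3.935050 rad, β = (θ_goal − ψ) mod 360° = 136.4617° = 2.381707 rad.
Common terms: sin α = -0.712782, cos α = -0.701385, sin β = 0.688839, cos β = -0.724915, cos(α−β) = 0.017452, d² = 54.213948. Work in radians in the unit-radius frame; every candidate has L = ρ·(t + p + q).
LSL: p² = 2 + d² − 2cos(α−β) + 2d(sin α − sin β) = 35.538738; p = √p² = 5.961438; φ = atan2(cos β − cos α, d + sin α − sin β) = -0.003947 rad; t = (φ − α) mod 2π = 2.344189 rad, q = (β − φ) mod 2π = 2.385654 rad → L = 1.54·(2.344189 + 5.961438 + 2.385654) = 1.54·10.691280 = 16.464571 m
RSR: p² = 2 + d² − 2cos(α−β) + 2d(sin β − sin α) = 76.819349; p = √p² = 8.764665; φ = atan2(cos α − cos β, d − sin α + sin β) = 0.002685 rad; t = (α − φ) mod 2π = 3.932365 rad, q = (φ − β) mod 2π = 3.904163 rad → L = 1.54·(3.932365 + 8.764665 + 3.904163) = 1.54·16.601193 = 25.565837 m
LSR: p² = d² − 2 + 2cos(α−β) + 2d(sin α + sin β) = 51.896261; p = √p² = 7.203906; φ = atan2(−cos α − cos β, d + sin α + sin β) − atan2(−2, p) = 0.462758 rad; t = (φ − α) mod 2π = 2.810893 rad, q = (φ − β) mod 2π = 4.364236 rad → L = 1.54·(2.810893 + 7.203906 + 4.364236) = 1.54·14.379036 = 22.143715 m
RSL: p² = d² − 2 + 2cos(α−β) − 2d(sin α + sin β) = 52.601446; p = √p² = 7.252685; φ = atan2(cos α + cos β, d − sin α − sin β) − atan2(2, p) = -0.459809 rad; t = (α − φ) mod 2π = 4.394859 rad, q = (β − φ) mod 2π = 2.841516 rad → L = 1.54·(4.394859 + 7.252685 + 2.841516) = 1.54·14.489060 = 22.313152 m
RLR: c = (6 − d² + 2cos(α−β) + 2d(sin α − sin β))/8 = -8.602419, |c| > 1 → infeasible
LRL: c = (6 − d² + 2cos(α−β) − 2d(sin α − sin β))/8 = -3.442342, |c| > 1 → infeasible
Shortest: LSL with L = 16.464571 m ≈ 16.4646 m
Convert LSL to answer units (arcs ×180/π): t = 2.344189·180/π = 134.3121°, p = ρ·p = 1.54·5.961438 = 9.1806 m, q = 2.385654·180/π = 136.6879°, L = 16.4646 m.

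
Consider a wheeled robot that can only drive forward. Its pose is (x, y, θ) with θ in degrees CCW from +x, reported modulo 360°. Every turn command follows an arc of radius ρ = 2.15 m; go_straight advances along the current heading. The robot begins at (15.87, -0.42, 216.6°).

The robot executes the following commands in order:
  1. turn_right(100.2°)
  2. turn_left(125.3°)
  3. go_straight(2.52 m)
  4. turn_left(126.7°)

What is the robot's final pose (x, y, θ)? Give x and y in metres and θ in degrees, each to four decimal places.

set_pose: (x, y, θ) = (15.8700, -0.4200, 216.6000°), ρ = 2.15
turn_right(100.2°): centre at ρ to the right, rotate −100.2° → (12.6623, 0.3501, 116.4000°)
turn_left(125.3°): centre at ρ to the left, rotate +125.3° → (8.8435, 0.4134, 241.7000°)
go_straight(2.52): x += 2.52·cos θ, y += 2.52·sin θ → (7.6488, -1.8054, 241.7000°)
turn_left(126.7°): centre at ρ to the left, rotate +126.7° → (9.8559, -4.9516, 368.4000° ≡ 8.4000°)

(9.8559, -4.9516, 8.4000°)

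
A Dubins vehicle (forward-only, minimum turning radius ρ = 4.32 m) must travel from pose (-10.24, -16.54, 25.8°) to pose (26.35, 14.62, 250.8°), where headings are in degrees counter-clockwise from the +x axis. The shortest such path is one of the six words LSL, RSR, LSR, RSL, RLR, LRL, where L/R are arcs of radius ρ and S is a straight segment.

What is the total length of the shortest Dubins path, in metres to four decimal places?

Let ψ = atan2(Δy, Δx) = atan2(31.16, 36.59) = 40.4177° be the start→goal bearing.
Normalize: d = |goal − start| / ρ = 48.060105/4.32 = 11.125024, α = (θ_start − ψ) mod 360° = 345.3823° = 6.028059 rad, β = (θ_goal − ψ) mod 360° = 210.3823° = 3.671864 rad.
Common terms: sin α = -0.252368, cos α = 0.967631, sin β = -0.505768, cos β = -0.862670, cos(α−β) = -0.707107, d² = 123.766166. Work in radians in the unit-radius frame; every candidate has L = ρ·(t + p + q).
LSL: p² = 2 + d² − 2cos(α−β) + 2d(sin α − sin β) = 132.818537; p = √p² = 11.524692; φ = atan2(cos β − cos α, d + sin α − sin β) = -0.159491 rad; t = (φ − α) mod 2π = 0.095636 rad, q = (β − φ) mod 2π = 3.831355 rad → L = 4.32·(0.095636 + 11.524692 + 3.831355) = 4.32·15.451683 = 66.751272 m
RSR: p² = 2 + d² − 2cos(α−β) + 2d(sin β − sin α) = 121.542222; p = √p² = 11.024619; φ = atan2(cos α − cos β, d − sin α + sin β) = 0.166792 rad; t = (α − φ) mod 2π = 5.861267 rad, q = (φ − β) mod 2π = 2.778113 rad → L = 4.32·(5.861267 + 11.024619 + 2.778113) = 4.32·19.663999 = 84.948474 m
LSR: p² = d² − 2 + 2cos(α−β) + 2d(sin α + sin β) = 103.483400; p = √p² = 10.172679; φ = atan2(−cos α − cos β, d + sin α + sin β) − atan2(−2, p) = 0.184005 rad; t = (φ − α) mod 2π = 0.439131 rad, q = (φ − β) mod 2π = 2.795326 rad → L = 4.32·(0.439131 + 10.172679 + 2.795326) = 4.32·13.407136 = 57.918828 m
RSL: p² = d² − 2 + 2cos(α−β) − 2d(sin α + sin β) = 137.220505; p = √p² = 11.714116; φ = atan2(cos α + cos β, d − sin α − sin β) − atan2(2, p) = -0.160271 rad; t = (α − φ) mod 2π = 6.188330 rad, q = (β − φ) mod 2π = 3.832135 rad → L = 4.32·(6.188330 + 11.714116 + 3.832135) = 4.32·21.734581 = 93.893389 m
RLR: c = (6 − d² + 2cos(α−β) + 2d(sin α − sin β))/8 = -14.192778, |c| > 1 → infeasible
LRL: c = (6 − d² + 2cos(α−β) − 2d(sin α − sin β))/8 = -15.602317, |c| > 1 → infeasible
Shortest: LSR with L = 57.918828 m ≈ 57.9188 m

57.9188 m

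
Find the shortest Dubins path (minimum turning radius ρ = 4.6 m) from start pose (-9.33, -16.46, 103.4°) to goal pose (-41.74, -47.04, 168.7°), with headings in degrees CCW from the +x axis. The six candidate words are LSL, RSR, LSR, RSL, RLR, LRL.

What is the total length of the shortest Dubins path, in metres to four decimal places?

51.9030 m

Let ψ = atan2(Δy, Δx) = atan2(-30.58, -32.41) = -136.6641° be the start→goal bearing.
Normalize: d = |goal − start| / ρ = 44.559449/4.6 = 9.686837, α = (θ_start − ψ) mod 360° = 240.0641° = 4.189909 rad, β = (θ_goal − ψ) mod 360° = 305.3641° = 5.329609 rad.
Common terms: sin α = -0.866584, cos α = -0.499031, sin β = -0.815491, cos β = 0.578770, cos(α−β) = 0.417867, d² = 93.834806. Work in radians in the unit-radius frame; every candidate has L = ρ·(t + p + q).
LSL: p² = 2 + d² − 2cos(α−β) + 2d(sin α − sin β) = 94.009200; p = √p² = 9.695834; φ = atan2(cos β − cos α, d + sin α − sin β) = 0.111391 rad; t = (φ − α) mod 2π = 2.204668 rad, q = (β − φ) mod 2π = 5.218218 rad → L = 4.6·(2.204668 + 9.695834 + 5.218218) = 4.6·17.118719 = 78.746109 m
RSR: p² = 2 + d² − 2cos(α−β) + 2d(sin β − sin α) = 95.988944; p = √p² = 9.797395; φ = atan2(cos α − cos β, d − sin α + sin β) = -0.110232 rad; t = (α − φ) mod 2π = 4.300141 rad, q = (φ − β) mod 2π = 0.843344 rad → L = 4.6·(4.300141 + 9.797395 + 0.843344) = 4.6·14.940880 = 68.728048 m
LSR: p² = d² − 2 + 2cos(α−β) + 2d(sin α + sin β) = 60.082572; p = √p² = 7.751295; φ = atan2(−cos α − cos β, d + sin α + sin β) − atan2(−2, p) = 0.242553 rad; t = (φ − α) mod 2π = 2.335829 rad, q = (φ − β) mod 2π = 1.196129 rad → L = 4.6·(2.335829 + 7.751295 + 1.196129) = 4.6·11.283253 = 51.902963 m
RSL: p² = d² − 2 + 2cos(α−β) − 2d(sin α + sin β) = 125.258509; p = √p² = 11.191895; φ = atan2(cos α + cos β, d − sin α − sin β) − atan2(2, p) = -0.169820 rad; t = (α − φ) mod 2π = 4.359729 rad, q = (β − φ) mod 2π = 5.499429 rad → L = 4.6·(4.359729 + 11.191895 + 5.499429) = 4.6·21.051054 = 96.834847 m
RLR: c = (6 − d² + 2cos(α−β) + 2d(sin α − sin β))/8 = -10.998618, |c| > 1 → infeasible
LRL: c = (6 − d² + 2cos(α−β) − 2d(sin α − sin β))/8 = -10.751150, |c| > 1 → infeasible
Shortest: LSR with L = 51.902963 m ≈ 51.9030 m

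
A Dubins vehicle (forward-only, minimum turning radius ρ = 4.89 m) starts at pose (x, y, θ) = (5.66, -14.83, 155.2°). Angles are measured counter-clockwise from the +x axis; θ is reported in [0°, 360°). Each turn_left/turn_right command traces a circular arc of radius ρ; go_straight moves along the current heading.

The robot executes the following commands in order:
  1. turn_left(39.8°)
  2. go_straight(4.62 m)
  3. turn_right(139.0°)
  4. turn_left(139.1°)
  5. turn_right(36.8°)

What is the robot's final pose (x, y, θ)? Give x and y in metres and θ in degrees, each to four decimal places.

(-15.8487, -0.6503, 158.3000°)

set_pose: (x, y, θ) = (5.6600, -14.8300, 155.2000°), ρ = 4.89
turn_left(39.8°): centre at ρ to the left, rotate +39.8° → (2.3433, -14.5457, 195.0000°)
go_straight(4.62): x += 4.62·cos θ, y += 4.62·sin θ → (-2.1193, -15.7414, 195.0000°)
turn_right(139.0°): centre at ρ to the right, rotate −139.0° → (-7.4389, -8.2836, 56.0000°)
turn_left(139.1°): centre at ρ to the left, rotate +139.1° → (-12.7668, -0.8280, 195.1000°)
turn_right(36.8°): centre at ρ to the right, rotate −36.8° → (-15.8487, -0.6503, 158.3000°)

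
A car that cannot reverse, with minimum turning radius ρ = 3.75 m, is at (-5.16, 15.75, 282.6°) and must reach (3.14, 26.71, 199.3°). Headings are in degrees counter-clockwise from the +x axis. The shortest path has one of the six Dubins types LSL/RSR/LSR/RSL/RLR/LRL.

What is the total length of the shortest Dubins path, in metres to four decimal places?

26.9512 m

Let ψ = atan2(Δy, Δx) = atan2(10.96, 8.30) = 52.8634° be the start→goal bearing.
Normalize: d = |goal − start| / ρ = 13.748149/3.75 = 3.666173, α = (θ_start − ψ) mod 360° = 229.7366° = 4.009660 rad, β = (θ_goal − ψ) mod 360° = 146.4366° = 2.555801 rad.
Common terms: sin α = -0.763082, cos α = -0.646302, sin β = 0.552859, cos β = -0.833275, cos(α−β) = 0.116671, d² = 13.440825. Work in radians in the unit-radius frame; every candidate has L = ρ·(t + p + q).
LSL: p² = 2 + d² − 2cos(α−β) + 2d(sin α − sin β) = 5.558551; p = √p² = 2.357658; φ = atan2(cos β − cos α, d + sin α − sin β) = -0.079388 rad; t = (φ − α) mod 2π = 2.194137 rad, q = (β − φ) mod 2π = 2.635189 rad → L = 3.75·(2.194137 + 2.357658 + 2.635189) = 3.75·7.186984 = 26.951190 m
RSR: p² = 2 + d² − 2cos(α−β) + 2d(sin β − sin α) = 24.856416; p = √p² = 4.985621; φ = atan2(cos α − cos β, d − sin α + sin β) = 0.037511 rad; t = (α − φ) mod 2π = 3.972149 rad, q = (φ − β) mod 2π = 3.764895 rad → L = 3.75·(3.972149 + 4.985621 + 3.764895) = 3.75·12.722665 = 47.709996 m
LSR: p² = d² − 2 + 2cos(α−β) + 2d(sin α + sin β) = 10.132742; p = √p² = 3.183197; φ = atan2(−cos α − cos β, d + sin α + sin β) − atan2(−2, p) = 0.965482 rad; t = (φ − α) mod 2π = 3.239007 rad, q = (φ − β) mod 2π = 4.692866 rad → L = 3.75·(3.239007 + 3.183197 + 4.692866) = 3.75·11.115071 = 41.681515 m
RSL: p² = d² − 2 + 2cos(α−β) − 2d(sin α + sin β) = 13.215590; p = √p² = 3.635325; φ = atan2(cos α + cos β, d − sin α − sin β) − atan2(2, p) = -0.867586 rad; t = (α − φ) mod 2π = 4.877246 rad, q = (β − φ) mod 2π = 3.423387 rad → L = 3.75·(4.877246 + 3.635325 + 3.423387) = 3.75·11.935958 = 44.759844 m
RLR: c = (6 − d² + 2cos(α−β) + 2d(sin α − sin β))/8 = -2.107052, |c| > 1 → infeasible
LRL: c = (6 − d² + 2cos(α−β) − 2d(sin α − sin β))/8 = 0.305181; p = 2π − arccos c = 5.022518 rad; φ = atan2(cos β − cos α, d + sin α − sin β) = -0.079388 rad; t = (φ − α + p/2) mod 2π = 4.705396 rad, q = (β − α − t + p) mod 2π = 5.146448 rad → L = 3.75·(4.705396 + 5.022518 + 5.146448) = 3.75·14.874361 = 55.778855 m
Shortest: LSL with L = 26.951190 m ≈ 26.9512 m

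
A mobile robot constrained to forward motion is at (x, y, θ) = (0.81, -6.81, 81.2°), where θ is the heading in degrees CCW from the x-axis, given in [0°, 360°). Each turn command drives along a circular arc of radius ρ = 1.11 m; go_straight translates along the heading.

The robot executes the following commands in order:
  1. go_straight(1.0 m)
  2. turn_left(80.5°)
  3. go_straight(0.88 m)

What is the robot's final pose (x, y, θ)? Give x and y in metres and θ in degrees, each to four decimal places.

set_pose: (x, y, θ) = (0.8100, -6.8100, 81.2000°), ρ = 1.11
go_straight(1.0): x += 1.0·cos θ, y += 1.0·sin θ → (0.9630, -5.8218, 81.2000°)
turn_left(80.5°): centre at ρ to the left, rotate +80.5° → (0.2146, -4.5981, 161.7000°)
go_straight(0.88): x += 0.88·cos θ, y += 0.88·sin θ → (-0.6209, -4.3218, 161.7000°)

(-0.6209, -4.3218, 161.7000°)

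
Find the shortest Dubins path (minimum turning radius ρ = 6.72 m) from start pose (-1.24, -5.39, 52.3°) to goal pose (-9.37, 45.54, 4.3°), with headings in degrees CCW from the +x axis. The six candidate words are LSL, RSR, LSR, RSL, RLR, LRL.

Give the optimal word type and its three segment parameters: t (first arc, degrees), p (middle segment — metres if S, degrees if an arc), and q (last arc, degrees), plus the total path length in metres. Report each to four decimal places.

LSR: t = 60.5329°, p = 37.8717 m, q = 108.5329°, L = 57.7008 m

Let ψ = atan2(Δy, Δx) = atan2(50.93, -8.13) = 99.0697° be the start→goal bearing.
Normalize: d = |goal − start| / ρ = 51.574817/6.72 = 7.674824, α = (θ_start − ψ) mod 360° = 313.2303° = 5.466901 rad, β = (θ_goal − ψ) mod 360° = 265.2303° = 4.629143 rad.
Common terms: sin α = -0.728606, cos α = 0.684933, sin β = -0.996537, cos β = -0.083150, cos(α−β) = 0.669131, d² = 58.902924. Work in radians in the unit-radius frame; every candidate has L = ρ·(t + p + q).
LSL: p² = 2 + d² − 2cos(α−β) + 2d(sin α − sin β) = 63.677310; p = √p² = 7.979806; φ = atan2(cos β − cos α, d + sin α − sin β) = -0.096403 rad; t = (φ − α) mod 2π = 0.719882 rad, q = (β − φ) mod 2π = 4.725545 rad → L = 6.72·(0.719882 + 7.979806 + 4.725545) = 6.72·13.425234 = 90.217570 m
RSR: p² = 2 + d² − 2cos(α−β) + 2d(sin β − sin α) = 55.452015; p = √p² = 7.446611; φ = atan2(cos α − cos β, d − sin α + sin β) = 0.103329 rad; t = (α − φ) mod 2π = 5.363572 rad, q = (φ − β) mod 2π = 1.757372 rad → L = 6.72·(5.363572 + 7.446611 + 1.757372) = 6.72·14.567554 = 97.893965 m
LSR: p² = d² − 2 + 2cos(α−β) + 2d(sin α + sin β) = 31.760847; p = √p² = 5.635676; φ = atan2(−cos α − cos β, d + sin α + sin β) − atan2(−2, p) = 0.240215 rad; t = (φ − α) mod 2π = 1.056499 rad, q = (φ − β) mod 2π = 1.894257 rad → L = 6.72·(1.056499 + 5.635676 + 1.894257) = 6.72·8.586433 = 57.700828 m
RSL: p² = d² − 2 + 2cos(α−β) − 2d(sin α + sin β) = 84.721523; p = √p² = 9.204430; φ = atan2(cos α + cos β, d − sin α − sin β) − atan2(2, p) = -0.150028 rad; t = (α − φ) mod 2π = 5.616929 rad, q = (β − φ) mod 2π = 4.779171 rad → L = 6.72·(5.616929 + 9.204430 + 4.779171) = 6.72·19.600530 = 131.715561 m
RLR: c = (6 − d² + 2cos(α−β) + 2d(sin α − sin β))/8 = -5.931502, |c| > 1 → infeasible
LRL: c = (6 − d² + 2cos(α−β) − 2d(sin α − sin β))/8 = -6.959664, |c| > 1 → infeasible
Shortest: LSR with L = 57.700828 m ≈ 57.7008 m
Convert LSR to answer units (arcs ×180/π): t = 1.056499·180/π = 60.5329°, p = ρ·p = 6.72·5.635676 = 37.8717 m, q = 1.894257·180/π = 108.5329°, L = 57.7008 m.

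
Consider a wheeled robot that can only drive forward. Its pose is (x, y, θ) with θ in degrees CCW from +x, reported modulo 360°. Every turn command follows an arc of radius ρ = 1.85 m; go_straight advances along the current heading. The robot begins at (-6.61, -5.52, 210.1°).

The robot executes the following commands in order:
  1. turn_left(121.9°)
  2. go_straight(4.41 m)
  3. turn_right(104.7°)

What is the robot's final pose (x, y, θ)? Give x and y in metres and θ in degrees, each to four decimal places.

set_pose: (x, y, θ) = (-6.6100, -5.5200, 210.1000°), ρ = 1.85
turn_left(121.9°): centre at ρ to the left, rotate +121.9° → (-6.5507, -8.7540, 332.0000°)
go_straight(4.41): x += 4.41·cos θ, y += 4.41·sin θ → (-2.6569, -10.8244, 332.0000°)
turn_right(104.7°): centre at ρ to the right, rotate −104.7° → (-2.1659, -13.7124, 227.3000°)

(-2.1659, -13.7124, 227.3000°)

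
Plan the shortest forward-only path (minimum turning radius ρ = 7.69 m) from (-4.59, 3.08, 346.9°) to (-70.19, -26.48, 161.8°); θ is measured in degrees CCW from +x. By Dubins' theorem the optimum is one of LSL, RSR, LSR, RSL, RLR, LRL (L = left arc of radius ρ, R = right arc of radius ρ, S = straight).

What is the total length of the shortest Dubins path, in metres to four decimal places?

Let ψ = atan2(Δy, Δx) = atan2(-29.56, -65.60) = -155.7432° be the start→goal bearing.
Normalize: d = |goal − start| / ρ = 71.952440/7.69 = 9.356624, α = (θ_start − ψ) mod 360° = 142.6432° = 2.489594 rad, β = (θ_goal − ψ) mod 360° = 317.5432° = 5.542174 rad.
Common terms: sin α = 0.606777, cos α = -0.794872, sin β = -0.675034, cos β = 0.737787, cos(α−β) = -0.996041, d² = 87.546416. Work in radians in the unit-radius frame; every candidate has L = ρ·(t + p + q).
LSL: p² = 2 + d² − 2cos(α−β) + 2d(sin α − sin β) = 115.525338; p = √p² = 10.748271; φ = atan2(cos β − cos α, d + sin α − sin β) = 0.143084 rad; t = (φ − α) mod 2π = 3.936675 rad, q = (β − φ) mod 2π = 5.399091 rad → L = 7.69·(3.936675 + 10.748271 + 5.399091) = 7.69·20.084038 = 154.446249 m
RSR: p² = 2 + d² − 2cos(α−β) + 2d(sin β − sin α) = 67.551658; p = √p² = 8.218982; φ = atan2(cos α − cos β, d − sin α + sin β) = -0.187576 rad; t = (α − φ) mod 2π = 2.677170 rad, q = (φ − β) mod 2π = 0.553435 rad → L = 7.69·(2.677170 + 8.218982 + 0.553435) = 7.69·11.449586 = 88.047316 m
LSR: p² = d² − 2 + 2cos(α−β) + 2d(sin α + sin β) = 82.277015; p = √p² = 9.070668; φ = atan2(−cos α − cos β, d + sin α + sin β) − atan2(−2, p) = 0.223164 rad; t = (φ − α) mod 2π = 4.016756 rad, q = (φ − β) mod 2π = 0.964175 rad → L = 7.69·(4.016756 + 9.070668 + 0.964175) = 7.69·14.051599 = 108.056797 m
RSL: p² = d² − 2 + 2cos(α−β) − 2d(sin α + sin β) = 84.831652; p = √p² = 9.210410; φ = atan2(cos α + cos β, d − sin α − sin β) − atan2(2, p) = -0.219883 rad; t = (α − φ) mod 2π = 2.709477 rad, q = (β − φ) mod 2π = 5.762057 rad → L = 7.69·(2.709477 + 9.210410 + 5.762057) = 7.69·17.681944 = 135.974149 m
RLR: c = (6 − d² + 2cos(α−β) + 2d(sin α − sin β))/8 = -7.443957, |c| > 1 → infeasible
LRL: c = (6 − d² + 2cos(α−β) − 2d(sin α − sin β))/8 = -13.440667, |c| > 1 → infeasible
Shortest: RSR with L = 88.047316 m ≈ 88.0473 m

88.0473 m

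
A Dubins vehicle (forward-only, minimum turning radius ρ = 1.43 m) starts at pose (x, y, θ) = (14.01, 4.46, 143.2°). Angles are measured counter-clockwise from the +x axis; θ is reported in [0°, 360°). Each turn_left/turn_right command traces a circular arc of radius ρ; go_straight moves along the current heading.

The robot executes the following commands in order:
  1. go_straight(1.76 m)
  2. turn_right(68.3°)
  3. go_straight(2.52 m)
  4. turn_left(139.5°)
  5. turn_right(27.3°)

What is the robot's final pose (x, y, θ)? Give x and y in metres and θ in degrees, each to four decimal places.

(9.9135, 10.7782, 187.1000°)

set_pose: (x, y, θ) = (14.0100, 4.4600, 143.2000°), ρ = 1.43
go_straight(1.76): x += 1.76·cos θ, y += 1.76·sin θ → (12.6007, 5.5143, 143.2000°)
turn_right(68.3°): centre at ρ to the right, rotate −68.3° → (12.0767, 7.0318, 74.9000°)
go_straight(2.52): x += 2.52·cos θ, y += 2.52·sin θ → (12.7332, 9.4648, 74.9000°)
turn_left(139.5°): centre at ρ to the left, rotate +139.5° → (10.5446, 11.0173, 214.4000°)
turn_right(27.3°): centre at ρ to the right, rotate −27.3° → (9.9135, 10.7782, 187.1000°)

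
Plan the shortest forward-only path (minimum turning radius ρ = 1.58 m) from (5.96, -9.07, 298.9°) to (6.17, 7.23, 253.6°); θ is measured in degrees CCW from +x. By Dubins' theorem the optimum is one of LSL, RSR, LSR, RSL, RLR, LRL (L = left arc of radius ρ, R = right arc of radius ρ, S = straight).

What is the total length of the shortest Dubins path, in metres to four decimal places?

23.7724 m

Let ψ = atan2(Δy, Δx) = atan2(16.30, 0.21) = 89.2619° be the start→goal bearing.
Normalize: d = |goal − start| / ρ = 16.301353/1.58 = 10.317312, α = (θ_start − ψ) mod 360° = 209.6381° = 3.658876 rad, β = (θ_goal − ψ) mod 360° = 164.3381° = 2.868241 rad.
Common terms: sin α = -0.494520, cos α = -0.869166, sin β = 0.269960, cos β = -0.962872, cos(α−β) = 0.703395, d² = 106.446924. Work in radians in the unit-radius frame; every candidate has L = ρ·(t + p + q).
LSL: p² = 2 + d² − 2cos(α−β) + 2d(sin α − sin β) = 91.265374; p = √p² = 9.553291; φ = atan2(cos β − cos α, d + sin α − sin β) = -0.009809 rad; t = (φ − α) mod 2π = 2.614501 rad, q = (β − φ) mod 2π = 2.878050 rad → L = 1.58·(2.614501 + 9.553291 + 2.878050) = 1.58·15.045842 = 23.772431 m
RSR: p² = 2 + d² − 2cos(α−β) + 2d(sin β − sin α) = 122.814894; p = √p² = 11.082188; φ = atan2(cos α − cos β, d − sin α + sin β) = 0.008456 rad; t = (α − φ) mod 2π = 3.650420 rad, q = (φ − β) mod 2π = 3.423400 rad → L = 1.58·(3.650420 + 11.082188 + 3.423400) = 1.58·18.156008 = 28.686492 m
LSR: p² = d² − 2 + 2cos(α−β) + 2d(sin α + sin β) = 101.219991; p = √p² = 10.060815; φ = atan2(−cos α − cos β, d + sin α + sin β) − atan2(−2, p) = 0.375798 rad; t = (φ − α) mod 2π = 3.000108 rad, q = (φ − β) mod 2π = 3.790742 rad → L = 1.58·(3.000108 + 10.060815 + 3.790742) = 1.58·16.851664 = 26.625629 m
RSL: p² = d² − 2 + 2cos(α−β) − 2d(sin α + sin β) = 110.487435; p = √p² = 10.511300; φ = atan2(cos α + cos β, d − sin α − sin β) − atan2(2, p) = -0.360092 rad; t = (α − φ) mod 2π = 4.018968 rad, q = (β − φ) mod 2π = 3.228333 rad → L = 1.58·(4.018968 + 10.511300 + 3.228333) = 1.58·17.758601 = 28.058590 m
RLR: c = (6 − d² + 2cos(α−β) + 2d(sin α − sin β))/8 = -14.351862, |c| > 1 → infeasible
LRL: c = (6 − d² + 2cos(α−β) − 2d(sin α − sin β))/8 = -10.408172, |c| > 1 → infeasible
Shortest: LSL with L = 23.772431 m ≈ 23.7724 m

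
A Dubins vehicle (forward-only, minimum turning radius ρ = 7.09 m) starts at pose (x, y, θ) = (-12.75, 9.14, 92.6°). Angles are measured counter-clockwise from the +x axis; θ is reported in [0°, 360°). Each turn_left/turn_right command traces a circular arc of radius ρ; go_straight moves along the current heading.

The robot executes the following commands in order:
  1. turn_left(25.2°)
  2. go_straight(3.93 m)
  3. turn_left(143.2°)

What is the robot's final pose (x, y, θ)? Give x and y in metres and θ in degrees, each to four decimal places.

(-28.6683, 13.4039, 261.0000°)

set_pose: (x, y, θ) = (-12.7500, 9.1400, 92.6000°), ρ = 7.09
turn_left(25.2°): centre at ρ to the left, rotate +25.2° → (-13.5610, 12.1251, 117.8000°)
go_straight(3.93): x += 3.93·cos θ, y += 3.93·sin θ → (-15.3939, 15.6015, 117.8000°)
turn_left(143.2°): centre at ρ to the left, rotate +143.2° → (-28.6683, 13.4039, 261.0000°)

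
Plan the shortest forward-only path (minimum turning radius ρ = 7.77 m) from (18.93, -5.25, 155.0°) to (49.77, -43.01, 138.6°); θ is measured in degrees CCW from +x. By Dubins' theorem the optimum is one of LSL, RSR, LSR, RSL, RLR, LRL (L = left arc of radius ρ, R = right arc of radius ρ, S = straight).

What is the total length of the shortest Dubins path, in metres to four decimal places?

Let ψ = atan2(Δy, Δx) = atan2(-37.76, 30.84) = -50.7602° be the start→goal bearing.
Normalize: d = |goal − start| / ρ = 48.753699/7.77 = 6.274607, α = (θ_start − ψ) mod 360° = 205.7602° = 3.591193 rad, β = (θ_goal − ψ) mod 360° = 189.3602° = 3.304959 rad.
Common terms: sin α = -0.434606, cos α = -0.900621, sin β = -0.162641, cos β = -0.986685, cos(α−β) = 0.959314, d² = 39.370698. Work in radians in the unit-radius frame; every candidate has L = ρ·(t + p + q).
LSL: p² = 2 + d² − 2cos(α−β) + 2d(sin α − sin β) = 36.039123; p = √p² = 6.003259; φ = atan2(cos β − cos α, d + sin α − sin β) = -0.014337 rad; t = (φ − α) mod 2π = 2.677655 rad, q = (β − φ) mod 2π = 3.319296 rad → L = 7.77·(2.677655 + 6.003259 + 3.319296) = 7.77·12.000211 = 93.241637 m
RSR: p² = 2 + d² − 2cos(α−β) + 2d(sin β − sin α) = 42.865017; p = √p² = 6.547138; φ = atan2(cos α − cos β, d − sin α + sin β) = 0.013146 rad; t = (α − φ) mod 2π = 3.578047 rad, q = (φ − β) mod 2π = 2.991372 rad → L = 7.77·(3.578047 + 6.547138 + 2.991372) = 7.77·13.116557 = 101.915651 m
LSR: p² = d² − 2 + 2cos(α−β) + 2d(sin α + sin β) = 31.794353; p = √p² = 5.638648; φ = atan2(−cos α − cos β, d + sin α + sin β) − atan2(−2, p) = 0.661786 rad; t = (φ − α) mod 2π = 3.353778 rad, q = (φ − β) mod 2π = 3.640012 rad → L = 7.77·(3.353778 + 5.638648 + 3.640012) = 7.77·12.632438 = 98.154042 m
RSL: p² = d² − 2 + 2cos(α−β) − 2d(sin α + sin β) = 46.784299; p = √p² = 6.839905; φ = atan2(cos α + cos β, d − sin α − sin β) − atan2(2, p) = -0.552506 rad; t = (α − φ) mod 2π = 4.143699 rad, q = (β − φ) mod 2π = 3.857465 rad → L = 7.77·(4.143699 + 6.839905 + 3.857465) = 7.77·14.841068 = 115.315101 m
RLR: c = (6 − d² + 2cos(α−β) + 2d(sin α − sin β))/8 = -4.358127, |c| > 1 → infeasible
LRL: c = (6 − d² + 2cos(α−β) − 2d(sin α − sin β))/8 = -3.504890, |c| > 1 → infeasible
Shortest: LSL with L = 93.241637 m ≈ 93.2416 m

93.2416 m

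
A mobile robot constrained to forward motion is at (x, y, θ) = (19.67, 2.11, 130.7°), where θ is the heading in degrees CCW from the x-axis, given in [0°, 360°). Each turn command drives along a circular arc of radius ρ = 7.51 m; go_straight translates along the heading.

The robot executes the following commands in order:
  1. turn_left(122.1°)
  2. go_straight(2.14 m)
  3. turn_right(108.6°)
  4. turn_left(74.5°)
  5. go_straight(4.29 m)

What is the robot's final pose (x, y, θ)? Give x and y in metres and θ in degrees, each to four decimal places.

set_pose: (x, y, θ) = (19.6700, 2.1100, 130.7000°), ρ = 7.51
turn_left(122.1°): centre at ρ to the left, rotate +122.1° → (6.8023, -0.5665, 252.8000°)
go_straight(2.14): x += 2.14·cos θ, y += 2.14·sin θ → (6.1695, -2.6108, 252.8000°)
turn_right(108.6°): centre at ρ to the right, rotate −108.6° → (-5.3977, -6.4811, 144.2000°)
turn_left(74.5°): centre at ρ to the left, rotate +74.5° → (-14.4863, -6.7112, 218.7000°)
go_straight(4.29): x += 4.29·cos θ, y += 4.29·sin θ → (-17.8344, -9.3935, 218.7000°)

(-17.8344, -9.3935, 218.7000°)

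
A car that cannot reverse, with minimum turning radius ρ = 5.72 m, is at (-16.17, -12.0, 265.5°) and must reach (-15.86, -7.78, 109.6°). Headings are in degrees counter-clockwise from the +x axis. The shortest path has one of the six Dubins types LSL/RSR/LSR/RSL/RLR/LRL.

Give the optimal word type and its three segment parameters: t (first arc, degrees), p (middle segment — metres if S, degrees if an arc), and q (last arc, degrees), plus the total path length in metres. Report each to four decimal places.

RLR: t = 25.1351°, p = 292.3161°, q = 63.0810°, L = 37.9896 m

Let ψ = atan2(Δy, Δx) = atan2(4.22, 0.31) = 85.7986° be the start→goal bearing.
Normalize: d = |goal − start| / ρ = 4.231371/5.72 = 0.739750, α = (θ_start − ψ) mod 360° = 179.7014° = 3.136381 rad, β = (θ_goal − ψ) mod 360° = 23.8014° = 0.415413 rad.
Common terms: sin α = 0.005212, cos α = -0.999986, sin β = 0.403567, cos β = 0.914950, cos(α−β) = -0.912834, d² = 0.547230. Work in radians in the unit-radius frame; every candidate has L = ρ·(t + p + q).
LSL: p² = 2 + d² − 2cos(α−β) + 2d(sin α − sin β) = 3.783531; p = √p² = 1.945130; φ = atan2(cos β − cos α, d + sin α − sin β) = 1.394370 rad; t = (φ − α) mod 2π = 4.541175 rad, q = (β − φ) mod 2π = 5.304228 rad → L = 5.72·(4.541175 + 1.945130 + 5.304228) = 5.72·11.790532 = 67.441846 m
RSR: p² = 2 + d² − 2cos(α−β) + 2d(sin β − sin α) = 4.962266; p = √p² = 2.227614; φ = atan2(cos α − cos β, d − sin α + sin β) = -1.034556 rad; t = (α − φ) mod 2π = 4.170937 rad, q = (φ − β) mod 2π = 4.833217 rad → L = 5.72·(4.170937 + 2.227614 + 4.833217) = 5.72·11.231768 = 64.245713 m
LSR: p² = d² − 2 + 2cos(α−β) + 2d(sin α + sin β) = -2.673649 < 0 → infeasible
RSL: p² = d² − 2 + 2cos(α−β) − 2d(sin α + sin β) = -3.883227 < 0 → infeasible
RLR: c = (6 − d² + 2cos(α−β) + 2d(sin α − sin β))/8 = 0.379717; p = 2π − arccos c = 5.101879 rad; φ = atan2(cos α − cos β, d − sin α + sin β) = -1.034556 rad; t = (α − φ + p/2) mod 2π = 0.438691 rad, q = (α − β − t + p) mod 2π = 1.100971 rad → L = 5.72·(0.438691 + 5.101879 + 1.100971) = 5.72·6.641541 = 37.989615 m
LRL: c = (6 − d² + 2cos(α−β) − 2d(sin α − sin β))/8 = 0.527059; p = 2π − arccos c = 5.267525 rad; φ = atan2(cos β − cos α, d + sin α − sin β) = 1.394370 rad; t = (φ − α + p/2) mod 2π = 0.891752 rad, q = (β − α − t + p) mod 2π = 1.654805 rad → L = 5.72·(0.891752 + 5.267525 + 1.654805) = 5.72·7.814081 = 44.696543 m
Shortest: RLR with L = 37.989615 m ≈ 37.9896 m
Convert RLR to answer units (arcs ×180/π): t = 0.438691·180/π = 25.1351°, p = 5.101879·180/π = 292.3161°, q = 1.100971·180/π = 63.0810°, L = 37.9896 m.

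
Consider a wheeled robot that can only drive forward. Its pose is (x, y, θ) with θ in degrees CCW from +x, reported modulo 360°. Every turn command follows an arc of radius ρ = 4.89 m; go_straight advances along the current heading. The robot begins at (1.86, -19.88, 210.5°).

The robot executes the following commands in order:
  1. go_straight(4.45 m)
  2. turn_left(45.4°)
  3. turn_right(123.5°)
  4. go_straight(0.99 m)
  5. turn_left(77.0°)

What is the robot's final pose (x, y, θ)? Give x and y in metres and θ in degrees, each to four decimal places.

set_pose: (x, y, θ) = (1.8600, -19.8800, 210.5000°), ρ = 4.89
go_straight(4.45): x += 4.45·cos θ, y += 4.45·sin θ → (-1.9742, -22.1385, 210.5000°)
turn_left(45.4°): centre at ρ to the left, rotate +45.4° → (-4.2351, -25.1606, 255.9000°)
turn_right(123.5°): centre at ρ to the right, rotate −123.5° → (-12.5888, -27.2667, 132.4000°)
go_straight(0.99): x += 0.99·cos θ, y += 0.99·sin θ → (-13.2563, -26.5356, 132.4000°)
turn_left(77.0°): centre at ρ to the left, rotate +77.0° → (-19.2679, -25.5727, 209.4000°)

(-19.2679, -25.5727, 209.4000°)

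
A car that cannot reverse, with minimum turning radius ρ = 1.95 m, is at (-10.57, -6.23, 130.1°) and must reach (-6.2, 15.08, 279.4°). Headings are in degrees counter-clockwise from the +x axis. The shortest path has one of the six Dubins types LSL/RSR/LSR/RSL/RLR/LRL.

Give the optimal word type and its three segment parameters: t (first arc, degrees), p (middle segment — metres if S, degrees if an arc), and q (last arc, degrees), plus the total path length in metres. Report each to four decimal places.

RSR: t = 42.8692°, p = 19.7585 m, q = 167.8308°, L = 26.9295 m

Let ψ = atan2(Δy, Δx) = atan2(21.31, 4.37) = 78.4111° be the start→goal bearing.
Normalize: d = |goal − start| / ρ = 21.753459/1.95 = 11.155620, α = (θ_start − ψ) mod 360° = 51.6889° = 0.902141 rad, β = (θ_goal − ψ) mod 360° = 200.9889° = 3.507917 rad.
Common terms: sin α = 0.784656, cos α = 0.619932, sin β = -0.358187, cos β = -0.933650, cos(α−β) = -0.859852, d² = 124.447863. Work in radians in the unit-radius frame; every candidate has L = ρ·(t + p + q).
LSL: p² = 2 + d² − 2cos(α−β) + 2d(sin α − sin β) = 153.665801; p = √p² = 12.396201; φ = atan2(cos β − cos α, d + sin α − sin β) = -0.125658 rad; t = (φ − α) mod 2π = 5.255387 rad, q = (β − φ) mod 2π = 3.633575 rad → L = 1.95·(5.255387 + 12.396201 + 3.633575) = 1.95·21.285163 = 41.506068 m
RSR: p² = 2 + d² − 2cos(α−β) + 2d(sin β − sin α) = 102.669334; p = √p² = 10.132588; φ = atan2(cos α − cos β, d − sin α + sin β) = 0.153932 rad; t = (α − φ) mod 2π = 0.748208 rad, q = (φ − β) mod 2π = 2.929200 rad → L = 1.95·(0.748208 + 10.132588 + 2.929200) = 1.95·13.809996 = 26.929493 m
LSR: p² = d² − 2 + 2cos(α−β) + 2d(sin α + sin β) = 130.243220; p = √p² = 11.412415; φ = atan2(−cos α − cos β, d + sin α + sin β) − atan2(−2, p) = 0.200566 rad; t = (φ − α) mod 2π = 5.581610 rad, q = (φ − β) mod 2π = 2.975834 rad → L = 1.95·(5.581610 + 11.412415 + 2.975834) = 1.95·19.969859 = 38.941225 m
RSL: p² = d² − 2 + 2cos(α−β) − 2d(sin α + sin β) = 111.213098; p = √p² = 10.545762; φ = atan2(cos α + cos β, d − sin α − sin β) − atan2(2, p) = -0.216655 rad; t = (α − φ) mod 2π = 1.118796 rad, q = (β − φ) mod 2π = 3.724573 rad → L = 1.95·(1.118796 + 10.545762 + 3.724573) = 1.95·15.389131 = 30.008806 m
RLR: c = (6 − d² + 2cos(α−β) + 2d(sin α − sin β))/8 = -11.833667, |c| > 1 → infeasible
LRL: c = (6 − d² + 2cos(α−β) − 2d(sin α − sin β))/8 = -18.208225, |c| > 1 → infeasible
Shortest: RSR with L = 26.929493 m ≈ 26.9295 m
Convert RSR to answer units (arcs ×180/π): t = 0.748208·180/π = 42.8692°, p = ρ·p = 1.95·10.132588 = 19.7585 m, q = 2.929200·180/π = 167.8308°, L = 26.9295 m.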